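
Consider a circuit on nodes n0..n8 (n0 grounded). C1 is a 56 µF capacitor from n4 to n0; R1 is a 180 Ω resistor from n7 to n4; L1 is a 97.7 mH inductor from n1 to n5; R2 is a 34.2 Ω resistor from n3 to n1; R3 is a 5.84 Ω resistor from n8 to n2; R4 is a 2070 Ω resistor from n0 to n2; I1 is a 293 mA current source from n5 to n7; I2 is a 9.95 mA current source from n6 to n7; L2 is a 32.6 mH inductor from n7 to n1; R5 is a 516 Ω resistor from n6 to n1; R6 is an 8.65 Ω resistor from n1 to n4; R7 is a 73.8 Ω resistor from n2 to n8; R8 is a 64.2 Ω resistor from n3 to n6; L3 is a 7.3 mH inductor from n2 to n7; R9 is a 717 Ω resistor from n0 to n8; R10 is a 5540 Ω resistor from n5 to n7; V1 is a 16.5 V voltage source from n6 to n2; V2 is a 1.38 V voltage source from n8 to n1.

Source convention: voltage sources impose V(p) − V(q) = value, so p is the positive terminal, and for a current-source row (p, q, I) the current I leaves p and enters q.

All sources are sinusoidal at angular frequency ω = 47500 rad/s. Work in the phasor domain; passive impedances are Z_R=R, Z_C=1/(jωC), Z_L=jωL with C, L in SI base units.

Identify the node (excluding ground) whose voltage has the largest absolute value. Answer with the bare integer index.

Element admittances at ω=47500 rad/s:
  Y(C1) = 0.000+2.660j S between n4,n0
  Y(R1) = 0.005556+0.000j S between n7,n4
  Y(L1) = 0.000-0.0002155j S between n1,n5
  Y(R2) = 0.02924+0.000j S between n3,n1
  Y(R3) = 0.1712+0.000j S between n8,n2
  Y(R4) = 0.0004831+0.000j S between n0,n2
  I1: injects 0.293 A into n7 (from n5)
  I2: injects 0.00995 A into n7 (from n6)
  Y(L2) = 0.000-0.0006458j S between n7,n1
  Y(R5) = 0.001938+0.000j S between n6,n1
  Y(R6) = 0.1156+0.000j S between n1,n4
  Y(R7) = 0.01355+0.000j S between n2,n8
  Y(R8) = 0.01558+0.000j S between n3,n6
  Y(L3) = 0.000-0.002884j S between n2,n7
  Y(R9) = 0.001395+0.000j S between n0,n8
  Y(R10) = 0.0001805+0.000j S between n5,n7
  V1: constraint V(n6)−V(n2) = 16.5
  V2: constraint V(n8)−V(n1) = 1.38
Assemble and solve the 10×10 MNA system:
  V(n1)=-1.617+0.1397j  V(n2)=-1.420-0.3757j  V(n3)=4.186-0.03945j  V(n4)=-5.005e-06-0.0003822j  V(n5)=-654.8-782.7j  V(n6)=15.08-0.3757j  V(n7)=33.83-2.918j  V(n8)=-0.2369+0.1397j
  i(V1)=-0.2120+0.006237j  i(V2)=-0.2183-0.09544j

5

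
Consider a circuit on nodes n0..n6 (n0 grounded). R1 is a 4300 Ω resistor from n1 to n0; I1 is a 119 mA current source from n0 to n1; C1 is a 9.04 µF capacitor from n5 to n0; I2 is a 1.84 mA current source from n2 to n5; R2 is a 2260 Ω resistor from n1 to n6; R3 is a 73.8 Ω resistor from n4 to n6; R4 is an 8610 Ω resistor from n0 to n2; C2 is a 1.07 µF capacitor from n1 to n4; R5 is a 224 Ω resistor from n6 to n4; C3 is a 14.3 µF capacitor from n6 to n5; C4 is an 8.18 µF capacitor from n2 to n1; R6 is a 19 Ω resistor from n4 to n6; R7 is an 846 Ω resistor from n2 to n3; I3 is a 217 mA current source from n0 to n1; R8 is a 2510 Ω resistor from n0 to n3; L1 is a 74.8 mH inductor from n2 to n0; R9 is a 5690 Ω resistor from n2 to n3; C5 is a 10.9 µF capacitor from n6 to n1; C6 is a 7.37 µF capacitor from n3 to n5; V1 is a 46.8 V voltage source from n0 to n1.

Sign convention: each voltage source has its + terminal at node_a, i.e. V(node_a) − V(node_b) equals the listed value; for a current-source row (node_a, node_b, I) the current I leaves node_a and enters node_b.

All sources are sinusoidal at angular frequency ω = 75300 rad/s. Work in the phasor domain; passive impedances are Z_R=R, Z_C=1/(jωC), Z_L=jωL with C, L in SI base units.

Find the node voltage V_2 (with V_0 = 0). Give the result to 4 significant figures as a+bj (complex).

Apply KCL at each of the 6 non-ground nodes and solve the resulting linear system.
Node n1: branches {R1, I1, R2, C2, C4, I3, C5, V1} → V_1 = -46.80+0.000j
Node n2: branches {I2, R4, C4, R7, L1, R9} → V_2 = -46.81-0.06653j
Node n3: branches {R7, R8, R9, C6} → V_3 = -19.29+0.3753j
Node n4: branches {R3, C2, R5, R6} → V_4 = -39.89-7.376j
Node n5: branches {C1, I2, C3, C6} → V_5 = -19.29+0.3218j
Node n6: branches {R2, R3, R5, C3, R6, C5} → V_6 = -31.48+0.4994j
Source currents: i(V1)=-0.5791-13.12j

-46.81-0.06653j V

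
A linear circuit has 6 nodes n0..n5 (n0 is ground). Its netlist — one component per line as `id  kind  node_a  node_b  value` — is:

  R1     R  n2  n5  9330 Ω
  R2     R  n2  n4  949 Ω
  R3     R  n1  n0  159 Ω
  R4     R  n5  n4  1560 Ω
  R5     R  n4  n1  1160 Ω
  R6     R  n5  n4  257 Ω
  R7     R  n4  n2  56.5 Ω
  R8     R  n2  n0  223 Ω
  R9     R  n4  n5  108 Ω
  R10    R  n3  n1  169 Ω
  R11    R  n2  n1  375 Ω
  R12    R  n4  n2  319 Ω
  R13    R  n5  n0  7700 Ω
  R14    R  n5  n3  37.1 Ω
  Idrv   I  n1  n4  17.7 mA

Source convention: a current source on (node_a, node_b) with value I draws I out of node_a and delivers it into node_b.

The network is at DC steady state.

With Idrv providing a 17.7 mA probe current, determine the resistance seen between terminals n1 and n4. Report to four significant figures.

R_eq = 114.6 Ω

Apply KCL at each of the 5 non-ground nodes and solve the resulting linear system.
Node n1: branches {R3, R5, R10, R11, Idrv} → V_1 = -0.6900
Node n2: branches {R1, R2, R7, R8, R11, R12} → V_2 = 0.9444
Node n3: branches {R10, R14} → V_3 = 0.5360
Node n4: branches {R2, R4, R5, R6, R7, R9, R12, Idrv} → V_4 = 1.338
Node n5: branches {R1, R4, R6, R9, R13, R14} → V_5 = 0.8052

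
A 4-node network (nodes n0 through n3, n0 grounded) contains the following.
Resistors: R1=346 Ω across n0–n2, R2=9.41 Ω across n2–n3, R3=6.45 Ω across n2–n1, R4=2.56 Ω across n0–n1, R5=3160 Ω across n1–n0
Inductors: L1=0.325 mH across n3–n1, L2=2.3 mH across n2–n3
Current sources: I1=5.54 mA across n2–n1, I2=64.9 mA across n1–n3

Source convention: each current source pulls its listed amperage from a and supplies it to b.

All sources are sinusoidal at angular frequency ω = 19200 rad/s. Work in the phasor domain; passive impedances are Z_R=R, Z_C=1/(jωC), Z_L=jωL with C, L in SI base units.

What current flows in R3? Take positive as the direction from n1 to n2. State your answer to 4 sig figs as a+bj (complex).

Element admittances at ω=19200 rad/s:
  Y(R1) = 0.002890+0.000j S between n0,n2
  Y(R2) = 0.1063+0.000j S between n2,n3
  Y(L1) = 0.000-0.1603j S between n3,n1
  Y(R3) = 0.1550+0.000j S between n2,n1
  I1: injects 0.00554 A into n1 (from n2)
  Y(R4) = 0.3906+0.000j S between n0,n1
  Y(L2) = 0.000-0.02264j S between n2,n3
  Y(R5) = 0.0003165+0.000j S between n1,n0
  I2: injects 0.0649 A into n3 (from n1)
Assemble and solve the 3×3 MNA system:
  V(n1)=-0.0003343-0.0009125j  V(n2)=0.04523+0.1234j  V(n3)=0.1222+0.3246j

-0.007064-0.01928j A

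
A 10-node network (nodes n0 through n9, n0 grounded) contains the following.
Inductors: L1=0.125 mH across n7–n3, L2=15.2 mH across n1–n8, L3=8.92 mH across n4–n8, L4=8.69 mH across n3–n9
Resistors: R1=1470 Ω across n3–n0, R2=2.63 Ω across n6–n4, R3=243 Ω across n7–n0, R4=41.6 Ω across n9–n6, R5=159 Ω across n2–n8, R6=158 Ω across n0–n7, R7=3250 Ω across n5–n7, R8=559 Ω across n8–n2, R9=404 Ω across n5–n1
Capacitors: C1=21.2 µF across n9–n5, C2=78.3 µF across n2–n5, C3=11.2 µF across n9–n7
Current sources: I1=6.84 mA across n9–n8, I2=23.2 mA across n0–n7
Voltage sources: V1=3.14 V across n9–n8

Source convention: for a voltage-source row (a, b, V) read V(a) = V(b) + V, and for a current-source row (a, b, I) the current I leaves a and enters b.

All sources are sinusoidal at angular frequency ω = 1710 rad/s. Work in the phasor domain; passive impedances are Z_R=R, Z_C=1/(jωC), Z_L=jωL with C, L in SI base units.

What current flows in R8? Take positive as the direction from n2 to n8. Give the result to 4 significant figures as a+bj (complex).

0.005025+0.001774j A

MNA unknowns: 9 node voltages V₁..V_9 plus 1 source current (V1)
L1: Y=0.000-4.678j on G[7,3]
L2: Y=0.000-0.03847j on G[1,8]
L3: Y=0.000-0.06556j on G[4,8]
R1: Y=0.0006803+0.000j on G[3,0]
C1: Y=0.000+0.03625j on G[9,5]
R2: Y=0.3802+0.000j on G[6,4]
R3: Y=0.004115+0.000j on G[7,0]
R4: Y=0.02404+0.000j on G[9,6]
L4: Y=0.000-0.06730j on G[3,9]
C2: Y=0.000+0.1339j on G[2,5]
R5: Y=0.006289+0.000j on G[2,8]
C3: Y=0.000+0.01915j on G[9,7]
R6: Y=0.006329+0.000j on G[0,7]
R7: Y=0.0003077+0.000j on G[5,7]
I1: z[9]−=0.00684, z[8]+=0.00684
R8: Y=0.001789+0.000j on G[8,2]
R9: Y=0.002475+0.000j on G[5,1]
I2: z[0]−=0.0232, z[7]+=0.0232
V1: row V9−V8=3.14, i_V1 at 9,8
solve → V1=-1.090+0.1885j, V2=1.760+0.9931j, V3=2.086-0.0002633j, V4=-0.7154+0.9691j, V5=1.819+0.8236j, V6=-0.5486+0.9115j, V7=2.085+1.715e-05j, V8=-1.049+0.001325j, V9=2.091+0.001325j
aux → i_V1=-0.1002+0.01230j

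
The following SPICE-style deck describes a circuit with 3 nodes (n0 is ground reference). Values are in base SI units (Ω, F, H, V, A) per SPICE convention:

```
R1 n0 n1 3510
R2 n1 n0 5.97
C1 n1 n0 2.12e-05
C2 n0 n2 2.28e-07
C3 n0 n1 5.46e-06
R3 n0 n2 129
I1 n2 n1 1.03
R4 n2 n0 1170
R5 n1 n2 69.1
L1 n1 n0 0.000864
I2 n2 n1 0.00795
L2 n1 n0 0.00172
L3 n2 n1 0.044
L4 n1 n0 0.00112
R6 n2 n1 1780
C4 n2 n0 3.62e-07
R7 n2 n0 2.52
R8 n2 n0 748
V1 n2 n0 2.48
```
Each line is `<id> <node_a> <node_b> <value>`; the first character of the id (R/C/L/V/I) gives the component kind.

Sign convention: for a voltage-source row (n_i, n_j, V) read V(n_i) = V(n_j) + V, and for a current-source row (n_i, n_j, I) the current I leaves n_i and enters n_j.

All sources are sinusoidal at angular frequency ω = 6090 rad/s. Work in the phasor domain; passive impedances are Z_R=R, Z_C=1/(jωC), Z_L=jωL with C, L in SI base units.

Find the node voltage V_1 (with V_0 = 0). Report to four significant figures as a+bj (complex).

Element admittances at ω=6090 rad/s:
  Y(R1) = 0.0002849+0.000j S between n0,n1
  Y(R2) = 0.1675+0.000j S between n1,n0
  Y(C1) = 0.000+0.1291j S between n1,n0
  Y(C2) = 0.000+0.001389j S between n0,n2
  Y(C3) = 0.000+0.03325j S between n0,n1
  Y(R3) = 0.007752+0.000j S between n0,n2
  I1: injects 1.03 A into n1 (from n2)
  Y(R4) = 0.0008547+0.000j S between n2,n0
  Y(R5) = 0.01447+0.000j S between n1,n2
  Y(L1) = 0.000-0.1901j S between n1,n0
  I2: injects 0.00795 A into n1 (from n2)
  Y(L2) = 0.000-0.09547j S between n1,n0
  Y(L3) = 0.000-0.003732j S between n2,n1
  Y(L4) = 0.000-0.1466j S between n1,n0
  Y(R6) = 0.0005618+0.000j S between n2,n1
  Y(C4) = 0.000+0.002205j S between n2,n0
  Y(R7) = 0.3968+0.000j S between n2,n0
  Y(R8) = 0.001337+0.000j S between n2,n0
  V1: constraint V(n2)−V(n0) = 2.48
Assemble and solve the 3×3 MNA system:
  V(n1)=1.840+2.702j  V(n2)=2.480+0.000j
  i(V1)=-2.046+0.03409j

1.840+2.702j V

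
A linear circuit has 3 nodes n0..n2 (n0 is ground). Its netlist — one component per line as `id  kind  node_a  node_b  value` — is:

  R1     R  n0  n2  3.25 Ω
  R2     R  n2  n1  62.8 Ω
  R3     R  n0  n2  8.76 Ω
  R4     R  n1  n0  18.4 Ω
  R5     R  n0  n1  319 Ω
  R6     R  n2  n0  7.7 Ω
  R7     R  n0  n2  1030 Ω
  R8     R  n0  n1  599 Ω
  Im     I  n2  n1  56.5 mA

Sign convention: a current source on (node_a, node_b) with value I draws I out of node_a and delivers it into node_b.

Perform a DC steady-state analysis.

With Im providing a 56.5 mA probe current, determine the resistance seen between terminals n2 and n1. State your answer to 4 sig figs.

R_eq = 14.42 Ω

Apply KCL at each of the 2 non-ground nodes and solve the resulting linear system.
Node n1: branches {R2, R4, R5, R8, Im} → V_1 = 0.7359
Node n2: branches {R1, R2, R3, R6, R7, Im} → V_2 = -0.07876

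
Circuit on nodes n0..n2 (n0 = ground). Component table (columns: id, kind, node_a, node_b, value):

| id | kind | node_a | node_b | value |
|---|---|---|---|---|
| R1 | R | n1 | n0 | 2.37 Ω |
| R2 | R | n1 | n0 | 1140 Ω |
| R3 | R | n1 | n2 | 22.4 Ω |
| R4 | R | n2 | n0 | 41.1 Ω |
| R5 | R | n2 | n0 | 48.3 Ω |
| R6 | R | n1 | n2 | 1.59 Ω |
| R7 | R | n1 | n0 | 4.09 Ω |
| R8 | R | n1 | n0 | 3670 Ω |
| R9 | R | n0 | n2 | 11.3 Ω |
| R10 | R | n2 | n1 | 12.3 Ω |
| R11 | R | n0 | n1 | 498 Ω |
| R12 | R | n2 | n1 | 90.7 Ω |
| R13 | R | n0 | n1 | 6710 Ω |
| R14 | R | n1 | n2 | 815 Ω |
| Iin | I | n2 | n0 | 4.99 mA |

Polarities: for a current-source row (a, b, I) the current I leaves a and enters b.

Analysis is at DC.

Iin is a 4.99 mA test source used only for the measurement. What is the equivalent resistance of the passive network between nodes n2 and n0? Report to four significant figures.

R_eq = 2.036 Ω

Element admittances at DC:
  Y(R1) = 0.4219 S between n1,n0
  Y(R2) = 0.0008772 S between n1,n0
  Y(R3) = 0.04464 S between n1,n2
  Y(R4) = 0.02433 S between n2,n0
  Y(R5) = 0.02070 S between n2,n0
  Y(R6) = 0.6289 S between n1,n2
  Y(R7) = 0.2445 S between n1,n0
  Y(R8) = 0.0002725 S between n1,n0
  Y(R9) = 0.08850 S between n0,n2
  Y(R10) = 0.08130 S between n2,n1
  Y(R11) = 0.002008 S between n0,n1
  Y(R12) = 0.01103 S between n2,n1
  Y(R13) = 0.0001490 S between n0,n1
  Y(R14) = 0.001227 S between n1,n2
  Iin: injects 0.00499 A into n0 (from n2)
Assemble and solve the 2×2 MNA system:
  V(n1)=-0.005425  V(n2)=-0.01016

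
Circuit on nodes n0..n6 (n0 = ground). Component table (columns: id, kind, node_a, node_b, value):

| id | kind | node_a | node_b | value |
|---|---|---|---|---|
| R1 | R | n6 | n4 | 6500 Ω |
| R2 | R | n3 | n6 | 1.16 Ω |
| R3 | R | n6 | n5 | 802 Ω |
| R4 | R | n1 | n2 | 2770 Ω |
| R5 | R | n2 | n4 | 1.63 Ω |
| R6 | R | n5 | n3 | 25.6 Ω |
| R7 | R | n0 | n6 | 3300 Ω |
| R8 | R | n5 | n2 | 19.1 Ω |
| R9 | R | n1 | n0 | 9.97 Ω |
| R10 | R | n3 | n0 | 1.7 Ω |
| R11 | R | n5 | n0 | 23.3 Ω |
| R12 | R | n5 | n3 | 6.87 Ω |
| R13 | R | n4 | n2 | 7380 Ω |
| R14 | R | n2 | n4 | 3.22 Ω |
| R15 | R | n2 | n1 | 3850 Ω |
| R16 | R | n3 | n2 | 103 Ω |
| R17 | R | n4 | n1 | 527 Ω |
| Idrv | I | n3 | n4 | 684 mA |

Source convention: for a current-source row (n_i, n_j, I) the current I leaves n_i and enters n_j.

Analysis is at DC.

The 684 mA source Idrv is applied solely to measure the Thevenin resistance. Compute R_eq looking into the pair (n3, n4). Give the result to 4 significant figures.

MNA unknowns: 6 node voltages V₁..V_6
R1: Y=0.0001538 on G[6,4]
R2: Y=0.8621 on G[3,6]
R3: Y=0.001247 on G[6,5]
R4: Y=0.0003610 on G[1,2]
R5: Y=0.6135 on G[2,4]
R6: Y=0.03906 on G[5,3]
R7: Y=0.0003030 on G[0,6]
R8: Y=0.05236 on G[5,2]
R9: Y=0.1003 on G[1,0]
R10: Y=0.5882 on G[3,0]
R11: Y=0.04292 on G[5,0]
R12: Y=0.1456 on G[5,3]
R13: Y=0.0001355 on G[4,2]
R14: Y=0.3106 on G[2,4]
R15: Y=0.0002597 on G[2,1]
R16: Y=0.009709 on G[3,2]
R17: Y=0.001898 on G[4,1]
Idrv: z[3]−=0.684, z[4]+=0.684
solve → V1=0.3134, V2=12.26, V3=-0.2098, V4=12.97, V5=2.144, V6=-0.2039

R_eq = 19.27 Ω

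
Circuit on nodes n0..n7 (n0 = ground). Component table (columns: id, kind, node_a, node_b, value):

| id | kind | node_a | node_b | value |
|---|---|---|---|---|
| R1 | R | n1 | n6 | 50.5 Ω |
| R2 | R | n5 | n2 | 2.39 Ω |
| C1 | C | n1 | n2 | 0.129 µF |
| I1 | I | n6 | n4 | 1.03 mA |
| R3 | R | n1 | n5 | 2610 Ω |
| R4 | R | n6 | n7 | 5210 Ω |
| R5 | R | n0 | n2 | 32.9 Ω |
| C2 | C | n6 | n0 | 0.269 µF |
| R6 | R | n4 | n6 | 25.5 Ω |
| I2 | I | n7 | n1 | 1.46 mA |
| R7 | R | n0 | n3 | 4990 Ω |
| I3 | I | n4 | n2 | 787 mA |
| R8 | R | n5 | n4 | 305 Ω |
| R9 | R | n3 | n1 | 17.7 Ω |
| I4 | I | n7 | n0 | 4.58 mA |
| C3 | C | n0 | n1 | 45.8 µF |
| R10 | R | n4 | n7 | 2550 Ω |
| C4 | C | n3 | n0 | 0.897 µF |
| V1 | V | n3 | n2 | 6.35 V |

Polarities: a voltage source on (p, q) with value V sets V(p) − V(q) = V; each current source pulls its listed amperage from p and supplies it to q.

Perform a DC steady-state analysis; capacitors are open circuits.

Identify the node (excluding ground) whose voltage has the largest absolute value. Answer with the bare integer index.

7

Element admittances at DC:
  Y(R1) = 0.01980 S between n1,n6
  Y(R2) = 0.4184 S between n5,n2
  Y(C1) = 0.000 S between n1,n2
  I1: injects 0.00103 A into n4 (from n6)
  Y(R3) = 0.0003831 S between n1,n5
  Y(R4) = 0.0001919 S between n6,n7
  Y(R5) = 0.03040 S between n0,n2
  Y(C2) = 0.000 S between n6,n0
  Y(R6) = 0.03922 S between n4,n6
  I2: injects 0.00146 A into n1 (from n7)
  Y(R7) = 0.0002004 S between n0,n3
  I3: injects 0.787 A into n2 (from n4)
  Y(R8) = 0.003279 S between n5,n4
  Y(R9) = 0.05650 S between n3,n1
  I4: injects 0.00458 A into n0 (from n7)
  Y(C3) = 0.000 S between n0,n1
  Y(R10) = 0.0003922 S between n4,n7
  Y(C4) = 0.000 S between n3,n0
  V1: constraint V(n3)−V(n2) = 6.35
Assemble and solve the 8×8 MNA system:
  V(n1)=-4.833  V(n2)=-0.1913  V(n3)=6.159  V(n4)=-52.13  V(n5)=-0.5990  V(n6)=-36.35  V(n7)=-57.29
  i(V1)=-0.6222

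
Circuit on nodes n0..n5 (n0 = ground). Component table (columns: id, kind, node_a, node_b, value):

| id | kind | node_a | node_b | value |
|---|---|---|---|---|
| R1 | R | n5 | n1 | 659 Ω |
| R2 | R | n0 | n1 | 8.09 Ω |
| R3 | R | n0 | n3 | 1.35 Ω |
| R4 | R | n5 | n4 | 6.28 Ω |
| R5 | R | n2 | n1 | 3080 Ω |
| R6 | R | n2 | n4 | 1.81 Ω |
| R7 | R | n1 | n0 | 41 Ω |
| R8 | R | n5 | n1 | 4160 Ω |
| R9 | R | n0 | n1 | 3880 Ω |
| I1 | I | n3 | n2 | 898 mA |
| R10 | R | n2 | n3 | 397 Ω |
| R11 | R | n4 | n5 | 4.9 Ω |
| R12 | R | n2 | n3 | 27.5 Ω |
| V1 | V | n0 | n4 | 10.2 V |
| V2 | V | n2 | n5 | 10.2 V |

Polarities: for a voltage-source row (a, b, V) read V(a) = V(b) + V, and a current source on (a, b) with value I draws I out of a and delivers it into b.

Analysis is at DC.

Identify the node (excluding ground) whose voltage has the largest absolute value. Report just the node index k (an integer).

5

MNA unknowns: 5 node voltages V₁..V_5 plus 2 source currents (V1, V2)
R1: Y=0.001517 on G[5,1]
R2: Y=0.1236 on G[0,1]
R3: Y=0.7407 on G[0,3]
R4: Y=0.1592 on G[5,4]
R5: Y=0.0003247 on G[2,1]
R6: Y=0.5525 on G[2,4]
R7: Y=0.02439 on G[1,0]
R8: Y=0.0002404 on G[5,1]
R9: Y=0.0002577 on G[0,1]
I1: z[3]−=0.898, z[2]+=0.898
R10: Y=0.002519 on G[2,3]
R11: Y=0.2041 on G[4,5]
R12: Y=0.03636 on G[2,3]
V1: row V0−V4=10.2, i_V1 at 0,4
V2: row V2−V5=10.2, i_V2 at 2,5
solve → V1=-0.1884, V2=-4.990, V3=-1.401, V4=-10.20, V5=-15.19
aux → i_V1=-1.065, i_V2=-1.839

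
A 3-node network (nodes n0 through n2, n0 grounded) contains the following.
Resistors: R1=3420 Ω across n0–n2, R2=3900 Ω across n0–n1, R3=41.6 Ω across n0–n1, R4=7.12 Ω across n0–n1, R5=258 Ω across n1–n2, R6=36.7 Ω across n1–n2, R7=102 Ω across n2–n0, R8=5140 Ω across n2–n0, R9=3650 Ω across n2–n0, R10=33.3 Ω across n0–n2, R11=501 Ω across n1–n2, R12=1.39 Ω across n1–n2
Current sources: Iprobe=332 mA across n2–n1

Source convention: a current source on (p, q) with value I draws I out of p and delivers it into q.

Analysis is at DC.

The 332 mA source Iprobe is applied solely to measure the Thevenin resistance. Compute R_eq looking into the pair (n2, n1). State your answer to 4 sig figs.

R_eq = 1.274 Ω

Apply KCL at each of the 2 non-ground nodes and solve the resulting linear system.
Node n1: branches {R2, R3, R4, R5, R6, R11, R12, Iprobe} → V_1 = 0.08360
Node n2: branches {R1, R5, R6, R7, R8, R9, R10, R11, R12, Iprobe} → V_2 = -0.3393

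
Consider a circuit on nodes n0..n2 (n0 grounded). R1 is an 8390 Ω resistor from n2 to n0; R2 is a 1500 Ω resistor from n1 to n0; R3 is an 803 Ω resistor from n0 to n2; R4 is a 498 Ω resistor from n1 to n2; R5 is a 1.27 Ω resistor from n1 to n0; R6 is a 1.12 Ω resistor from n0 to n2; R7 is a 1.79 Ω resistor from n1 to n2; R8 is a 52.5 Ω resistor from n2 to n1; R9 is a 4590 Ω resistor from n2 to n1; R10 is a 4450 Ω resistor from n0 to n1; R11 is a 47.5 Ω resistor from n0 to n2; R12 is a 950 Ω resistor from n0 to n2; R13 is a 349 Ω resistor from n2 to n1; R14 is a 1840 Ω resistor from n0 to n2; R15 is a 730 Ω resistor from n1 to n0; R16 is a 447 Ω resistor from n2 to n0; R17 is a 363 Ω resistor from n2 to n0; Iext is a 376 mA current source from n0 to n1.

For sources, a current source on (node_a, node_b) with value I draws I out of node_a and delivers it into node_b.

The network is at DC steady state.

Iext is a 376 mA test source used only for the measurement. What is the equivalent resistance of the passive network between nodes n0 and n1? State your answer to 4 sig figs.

R_eq = 0.8720 Ω

Element admittances at DC:
  Y(R1) = 0.0001192 S between n2,n0
  Y(R2) = 0.0006667 S between n1,n0
  Y(R3) = 0.001245 S between n0,n2
  Y(R4) = 0.002008 S between n1,n2
  Y(R5) = 0.7874 S between n1,n0
  Y(R6) = 0.8929 S between n0,n2
  Y(R7) = 0.5587 S between n1,n2
  Y(R8) = 0.01905 S between n2,n1
  Y(R9) = 0.0002179 S between n2,n1
  Y(R10) = 0.0002247 S between n0,n1
  Y(R11) = 0.02105 S between n0,n2
  Y(R12) = 0.001053 S between n0,n2
  Y(R13) = 0.002865 S between n2,n1
  Y(R14) = 0.0005435 S between n0,n2
  Y(R15) = 0.001370 S between n1,n0
  Y(R16) = 0.002237 S between n2,n0
  Y(R17) = 0.002755 S between n2,n0
  Iext: injects 0.376 A into n1 (from n0)
Assemble and solve the 2×2 MNA system:
  V(n1)=0.3279  V(n2)=0.1270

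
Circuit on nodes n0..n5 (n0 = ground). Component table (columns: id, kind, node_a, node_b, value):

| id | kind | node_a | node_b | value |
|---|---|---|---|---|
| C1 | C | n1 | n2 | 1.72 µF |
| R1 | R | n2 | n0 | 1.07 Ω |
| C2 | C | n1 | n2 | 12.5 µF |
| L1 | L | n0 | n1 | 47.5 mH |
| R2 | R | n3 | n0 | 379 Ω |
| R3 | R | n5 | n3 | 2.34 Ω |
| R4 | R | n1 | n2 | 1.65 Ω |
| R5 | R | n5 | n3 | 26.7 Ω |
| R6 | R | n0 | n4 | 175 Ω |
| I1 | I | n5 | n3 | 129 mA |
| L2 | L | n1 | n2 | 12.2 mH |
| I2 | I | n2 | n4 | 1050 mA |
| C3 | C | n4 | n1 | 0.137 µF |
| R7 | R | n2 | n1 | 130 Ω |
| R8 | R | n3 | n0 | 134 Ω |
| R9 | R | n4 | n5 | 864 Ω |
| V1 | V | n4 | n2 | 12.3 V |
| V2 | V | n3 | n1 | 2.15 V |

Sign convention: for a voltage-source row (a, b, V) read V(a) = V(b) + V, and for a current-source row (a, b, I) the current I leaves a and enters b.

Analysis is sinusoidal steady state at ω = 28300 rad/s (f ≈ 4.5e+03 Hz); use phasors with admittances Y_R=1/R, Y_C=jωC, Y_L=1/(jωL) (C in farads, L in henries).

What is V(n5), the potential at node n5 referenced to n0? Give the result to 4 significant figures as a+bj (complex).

Element admittances at ω=28300 rad/s:
  Y(C1) = 0.000+0.04868j S between n1,n2
  Y(R1) = 0.9346+0.000j S between n2,n0
  Y(C2) = 0.000+0.3538j S between n1,n2
  Y(L1) = 0.000-0.0007439j S between n0,n1
  Y(R2) = 0.002639+0.000j S between n3,n0
  Y(R3) = 0.4274+0.000j S between n5,n3
  Y(R4) = 0.6061+0.000j S between n1,n2
  Y(R5) = 0.03745+0.000j S between n5,n3
  Y(R6) = 0.005714+0.000j S between n0,n4
  I1: injects 0.129 A into n3 (from n5)
  Y(L2) = 0.000-0.002896j S between n1,n2
  I2: injects 1.05 A into n4 (from n2)
  Y(C3) = 0.000+0.003877j S between n4,n1
  Y(R7) = 0.007692+0.000j S between n2,n1
  Y(R8) = 0.007463+0.000j S between n3,n0
  Y(R9) = 0.001157+0.000j S between n4,n5
  V1: constraint V(n4)−V(n2) = 12.3
  V2: constraint V(n3)−V(n1) = 2.15
Assemble and solve the 7×7 MNA system:
  V(n1)=-0.07226+0.05949j  V(n2)=-0.09712-0.0006962j  V(n3)=2.078+0.05949j  V(n4)=12.20-0.0006962j  V(n5)=1.826+0.05934j
  i(V1)=0.9680-0.04752j  i(V2)=-0.008977-0.0006704j

1.826+0.05934j V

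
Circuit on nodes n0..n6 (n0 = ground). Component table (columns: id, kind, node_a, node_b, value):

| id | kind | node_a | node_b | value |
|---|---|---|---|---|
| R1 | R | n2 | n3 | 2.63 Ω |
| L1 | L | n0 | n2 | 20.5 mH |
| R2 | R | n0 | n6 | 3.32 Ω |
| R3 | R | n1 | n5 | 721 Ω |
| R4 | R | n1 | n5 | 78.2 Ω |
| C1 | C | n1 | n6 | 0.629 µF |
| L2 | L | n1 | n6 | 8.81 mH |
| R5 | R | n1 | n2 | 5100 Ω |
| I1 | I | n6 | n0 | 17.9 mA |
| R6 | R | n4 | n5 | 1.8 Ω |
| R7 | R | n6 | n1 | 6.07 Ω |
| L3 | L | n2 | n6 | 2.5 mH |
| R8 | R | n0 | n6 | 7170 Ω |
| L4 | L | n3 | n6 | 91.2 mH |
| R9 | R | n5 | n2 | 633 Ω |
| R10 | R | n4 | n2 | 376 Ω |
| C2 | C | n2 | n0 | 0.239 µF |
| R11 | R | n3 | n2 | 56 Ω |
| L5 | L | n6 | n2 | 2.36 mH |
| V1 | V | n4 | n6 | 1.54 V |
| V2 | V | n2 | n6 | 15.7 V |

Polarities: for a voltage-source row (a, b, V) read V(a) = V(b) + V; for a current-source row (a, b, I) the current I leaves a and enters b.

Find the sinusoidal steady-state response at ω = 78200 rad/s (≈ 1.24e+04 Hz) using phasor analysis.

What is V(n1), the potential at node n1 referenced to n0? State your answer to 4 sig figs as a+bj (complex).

Element admittances at ω=78200 rad/s:
  Y(R1) = 0.3802+0.000j S between n2,n3
  Y(L1) = 0.000-0.0006238j S between n0,n2
  Y(R2) = 0.3012+0.000j S between n0,n6
  Y(R3) = 0.001387+0.000j S between n1,n5
  Y(R4) = 0.01279+0.000j S between n1,n5
  Y(C1) = 0.000+0.04919j S between n1,n6
  Y(L2) = 0.000-0.001452j S between n1,n6
  Y(R5) = 0.0001961+0.000j S between n1,n2
  I1: injects 0.0179 A into n0 (from n6)
  Y(R6) = 0.5556+0.000j S between n4,n5
  Y(R7) = 0.1647+0.000j S between n6,n1
  Y(L3) = 0.000-0.005115j S between n2,n6
  Y(R8) = 0.0001395+0.000j S between n0,n6
  Y(L4) = 0.000-0.0001402j S between n3,n6
  Y(R9) = 0.001580+0.000j S between n5,n2
  Y(R10) = 0.002660+0.000j S between n4,n2
  Y(C2) = 0.000+0.01869j S between n2,n0
  Y(R11) = 0.01786+0.000j S between n3,n2
  Y(L5) = 0.000-0.005419j S between n6,n2
  V1: constraint V(n4)−V(n6) = 1.54
  V2: constraint V(n2)−V(n6) = 15.7
Assemble and solve the 8×8 MNA system:
  V(n1)=0.01471-0.9691j  V(n2)=15.58-0.9343j  V(n3)=15.58-0.9288j  V(n4)=1.425-0.9343j  V(n5)=1.429-0.9352j  V(n6)=-0.1154-0.9343j
  i(V1)=0.03998-0.0004790j  i(V2)=-0.07996-0.1140j

0.01471-0.9691j V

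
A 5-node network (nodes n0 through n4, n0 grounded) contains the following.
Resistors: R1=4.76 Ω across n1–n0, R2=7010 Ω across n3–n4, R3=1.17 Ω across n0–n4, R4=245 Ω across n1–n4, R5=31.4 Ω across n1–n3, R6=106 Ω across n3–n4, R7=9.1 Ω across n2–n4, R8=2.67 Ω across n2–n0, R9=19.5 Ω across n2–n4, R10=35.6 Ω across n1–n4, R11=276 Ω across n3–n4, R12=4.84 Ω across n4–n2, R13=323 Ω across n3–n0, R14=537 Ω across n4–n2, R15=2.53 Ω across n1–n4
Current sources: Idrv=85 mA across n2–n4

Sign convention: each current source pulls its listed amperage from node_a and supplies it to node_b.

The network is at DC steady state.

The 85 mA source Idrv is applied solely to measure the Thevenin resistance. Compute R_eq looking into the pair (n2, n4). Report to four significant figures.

R_eq = 1.558 Ω

Apply KCL at each of the 4 non-ground nodes and solve the resulting linear system.
Node n1: branches {R1, R4, R5, R10, R15} → V_1 = 0.02430
Node n2: branches {R7, R8, R9, R12, R14, Idrv} → V_2 = -0.09628
Node n3: branches {R2, R5, R6, R11, R13} → V_3 = 0.02598
Node n4: branches {R2, R3, R4, R6, R7, R9, R10, R11, R12, R14, R15, Idrv} → V_4 = 0.03612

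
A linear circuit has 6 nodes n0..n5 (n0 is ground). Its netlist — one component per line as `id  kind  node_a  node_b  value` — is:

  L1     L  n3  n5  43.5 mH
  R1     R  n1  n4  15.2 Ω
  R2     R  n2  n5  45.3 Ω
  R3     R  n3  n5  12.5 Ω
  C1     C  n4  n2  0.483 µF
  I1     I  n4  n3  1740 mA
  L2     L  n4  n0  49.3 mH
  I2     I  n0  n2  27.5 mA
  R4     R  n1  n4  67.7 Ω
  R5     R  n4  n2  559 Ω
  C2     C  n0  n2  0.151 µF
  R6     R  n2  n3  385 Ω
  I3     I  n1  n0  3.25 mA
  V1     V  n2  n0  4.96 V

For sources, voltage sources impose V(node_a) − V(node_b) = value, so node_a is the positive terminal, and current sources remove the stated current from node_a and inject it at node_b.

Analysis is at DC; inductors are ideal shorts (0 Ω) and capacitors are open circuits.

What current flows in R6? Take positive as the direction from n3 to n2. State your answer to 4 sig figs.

0.1832 A

Element admittances at DC:
  L1: short n3↔n5 (DC inductor)
  Y(R1) = 0.06579 S between n1,n4
  Y(R2) = 0.02208 S between n2,n5
  Y(R3) = 0.08000 S between n3,n5
  Y(C1) = 0.000 S between n4,n2
  I1: injects 1.74 A into n3 (from n4)
  L2: short n4↔n0 (DC inductor)
  I2: injects 0.0275 A into n2 (from n0)
  Y(R4) = 0.01477 S between n1,n4
  Y(R5) = 0.001789 S between n4,n2
  Y(C2) = 0.000 S between n0,n2
  Y(R6) = 0.002597 S between n2,n3
  I3: injects 0.00325 A into n0 (from n1)
  V1: constraint V(n2)−V(n0) = 4.96
Assemble and solve the 8×8 MNA system:
  V(n1)=-0.04034  V(n2)=4.960  V(n3)=75.48  V(n4)=0.000  V(n5)=75.48
  i(L1)=1.557  i(L2)=-1.734  i(V1)=1.759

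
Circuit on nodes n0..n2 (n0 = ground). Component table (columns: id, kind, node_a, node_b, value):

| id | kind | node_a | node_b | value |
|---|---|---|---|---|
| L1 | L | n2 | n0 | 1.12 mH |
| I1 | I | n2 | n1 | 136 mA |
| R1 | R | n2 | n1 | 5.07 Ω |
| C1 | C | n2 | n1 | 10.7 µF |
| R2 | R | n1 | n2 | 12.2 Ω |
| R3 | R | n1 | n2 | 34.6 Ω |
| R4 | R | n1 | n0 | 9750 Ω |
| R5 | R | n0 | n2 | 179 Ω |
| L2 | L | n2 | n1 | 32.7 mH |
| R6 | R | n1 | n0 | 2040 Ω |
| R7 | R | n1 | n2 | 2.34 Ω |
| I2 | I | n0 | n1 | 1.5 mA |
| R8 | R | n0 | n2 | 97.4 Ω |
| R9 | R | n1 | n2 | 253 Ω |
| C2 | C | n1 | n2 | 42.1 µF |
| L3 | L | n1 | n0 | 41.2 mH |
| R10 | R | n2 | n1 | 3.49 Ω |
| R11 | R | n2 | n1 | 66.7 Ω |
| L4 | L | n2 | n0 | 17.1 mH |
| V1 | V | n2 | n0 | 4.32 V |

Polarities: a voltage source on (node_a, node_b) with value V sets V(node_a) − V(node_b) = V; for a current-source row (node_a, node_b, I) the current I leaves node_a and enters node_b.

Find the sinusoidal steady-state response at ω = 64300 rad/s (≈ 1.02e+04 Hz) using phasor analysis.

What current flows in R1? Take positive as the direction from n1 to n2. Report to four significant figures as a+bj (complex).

MNA unknowns: 2 node voltages V₁..V_2 plus 1 source current (V1)
L1: Y=0.000-0.01389j on G[2,0]
I1: z[2]−=0.136, z[1]+=0.136
R1: Y=0.1972+0.000j on G[2,1]
C1: Y=0.000+0.6880j on G[2,1]
R2: Y=0.08197+0.000j on G[1,2]
R3: Y=0.02890+0.000j on G[1,2]
R4: Y=0.0001026+0.000j on G[1,0]
R5: Y=0.005587+0.000j on G[0,2]
L2: Y=0.000-0.0004756j on G[2,1]
R6: Y=0.0004902+0.000j on G[1,0]
R7: Y=0.4274+0.000j on G[1,2]
I2: z[0]−=0.0015, z[1]+=0.0015
R8: Y=0.01027+0.000j on G[0,2]
R9: Y=0.003953+0.000j on G[1,2]
C2: Y=0.000+2.707j on G[1,2]
L3: Y=0.000-0.0003775j on G[1,0]
R10: Y=0.2865+0.000j on G[2,1]
R11: Y=0.01499+0.000j on G[2,1]
L4: Y=0.000-0.0009095j on G[2,0]
V1: row V2−V0=4.32, i_V1 at 2,0
solve → V1=4.332-0.03620j, V2=4.320+0.000j
aux → i_V1=-0.06954+0.06557j

0.002286-0.007140j A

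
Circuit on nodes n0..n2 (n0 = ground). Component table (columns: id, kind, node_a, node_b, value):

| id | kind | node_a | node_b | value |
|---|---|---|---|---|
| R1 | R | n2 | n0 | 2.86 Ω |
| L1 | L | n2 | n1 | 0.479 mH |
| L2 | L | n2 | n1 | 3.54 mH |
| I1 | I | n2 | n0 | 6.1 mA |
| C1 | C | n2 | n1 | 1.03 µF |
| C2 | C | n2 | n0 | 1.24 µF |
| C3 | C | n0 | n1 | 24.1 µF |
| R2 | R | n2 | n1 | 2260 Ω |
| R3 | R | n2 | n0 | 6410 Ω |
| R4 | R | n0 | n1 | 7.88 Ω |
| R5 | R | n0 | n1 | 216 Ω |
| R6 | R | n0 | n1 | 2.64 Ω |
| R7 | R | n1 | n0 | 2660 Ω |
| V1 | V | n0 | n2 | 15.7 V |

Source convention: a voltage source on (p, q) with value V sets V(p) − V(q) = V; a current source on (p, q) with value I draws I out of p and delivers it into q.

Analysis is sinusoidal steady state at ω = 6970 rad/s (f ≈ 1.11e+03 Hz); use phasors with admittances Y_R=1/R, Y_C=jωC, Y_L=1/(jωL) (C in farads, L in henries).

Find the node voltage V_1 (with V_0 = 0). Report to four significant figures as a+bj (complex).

MNA unknowns: 2 node voltages V₁..V_2 plus 1 source current (V1)
R1: Y=0.3497+0.000j on G[2,0]
L1: Y=0.000-0.2995j on G[2,1]
L2: Y=0.000-0.04053j on G[2,1]
I1: z[2]−=0.0061, z[0]+=0.0061
C1: Y=0.000+0.007179j on G[2,1]
C2: Y=0.000+0.008643j on G[2,0]
C3: Y=0.000+0.1680j on G[0,1]
R2: Y=0.0004425+0.000j on G[2,1]
R3: Y=0.0001560+0.000j on G[2,0]
R4: Y=0.1269+0.000j on G[0,1]
R5: Y=0.004630+0.000j on G[0,1]
R6: Y=0.3788+0.000j on G[0,1]
R7: Y=0.0003759+0.000j on G[1,0]
V1: row V0−V2=15.7, i_V1 at 0,2
solve → V1=-3.000+9.257j, V2=-15.70+0.000j
aux → i_V1=-8.573+4.088j

-3.000+9.257j V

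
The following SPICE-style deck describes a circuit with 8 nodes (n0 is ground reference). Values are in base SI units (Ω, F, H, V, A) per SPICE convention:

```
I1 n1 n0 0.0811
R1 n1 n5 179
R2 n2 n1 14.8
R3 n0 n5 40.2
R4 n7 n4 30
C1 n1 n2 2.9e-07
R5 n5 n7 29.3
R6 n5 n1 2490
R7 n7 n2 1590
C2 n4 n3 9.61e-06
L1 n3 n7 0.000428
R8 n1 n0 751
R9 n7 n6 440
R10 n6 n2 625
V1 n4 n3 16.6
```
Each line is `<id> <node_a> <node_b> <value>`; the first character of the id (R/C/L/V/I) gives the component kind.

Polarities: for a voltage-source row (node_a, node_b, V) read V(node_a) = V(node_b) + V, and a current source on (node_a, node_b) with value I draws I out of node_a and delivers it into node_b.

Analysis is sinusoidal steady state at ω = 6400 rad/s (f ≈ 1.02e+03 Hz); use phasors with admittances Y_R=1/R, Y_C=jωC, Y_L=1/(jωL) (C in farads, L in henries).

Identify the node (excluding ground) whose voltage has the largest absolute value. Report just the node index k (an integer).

MNA unknowns: 7 node voltages V₁..V_7 plus 1 source current (V1)
I1: z[1]−=0.0811, z[0]+=0.0811
R1: Y=0.005587+0.000j on G[1,5]
R2: Y=0.06757+0.000j on G[2,1]
R3: Y=0.02488+0.000j on G[0,5]
R4: Y=0.03333+0.000j on G[7,4]
C1: Y=0.000+0.001856j on G[1,2]
R5: Y=0.03413+0.000j on G[5,7]
R6: Y=0.0004016+0.000j on G[5,1]
R7: Y=0.0006289+0.000j on G[7,2]
C2: Y=0.000+0.06150j on G[4,3]
L1: Y=0.000-0.3651j on G[3,7]
R8: Y=0.001332+0.000j on G[1,0]
R9: Y=0.002273+0.000j on G[7,6]
R10: Y=0.001600+0.000j on G[6,2]
V1: row V4−V3=16.6, i_V1 at 4,3
solve → V1=-11.48+0.0008398j, V2=-11.28-0.004325j, V3=-3.163-1.503j, V4=13.44-1.503j, V5=-2.646-4.495e-05j, V6=-6.437-0.001924j, V7=-3.025-0.0002330j
aux → i_V1=-0.5488-0.9709j

4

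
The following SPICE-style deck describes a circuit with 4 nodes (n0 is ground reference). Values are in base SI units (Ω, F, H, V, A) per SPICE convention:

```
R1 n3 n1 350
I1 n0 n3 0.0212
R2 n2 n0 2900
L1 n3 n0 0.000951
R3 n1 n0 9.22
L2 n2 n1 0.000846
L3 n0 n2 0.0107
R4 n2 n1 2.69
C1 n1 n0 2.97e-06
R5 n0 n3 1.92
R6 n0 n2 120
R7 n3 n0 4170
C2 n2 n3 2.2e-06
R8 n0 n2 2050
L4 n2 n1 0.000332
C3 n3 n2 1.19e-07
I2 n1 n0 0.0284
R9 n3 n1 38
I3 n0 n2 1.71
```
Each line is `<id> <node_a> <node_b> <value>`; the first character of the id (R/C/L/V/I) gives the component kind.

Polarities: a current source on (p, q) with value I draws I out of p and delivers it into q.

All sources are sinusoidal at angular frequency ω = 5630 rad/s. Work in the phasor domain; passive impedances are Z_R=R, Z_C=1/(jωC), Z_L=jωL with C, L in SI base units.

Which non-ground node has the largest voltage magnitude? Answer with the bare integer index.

2

MNA unknowns: 3 node voltages V₁..V_3
R1: Y=0.002857+0.000j on G[3,1]
I1: z[0]−=0.0212, z[3]+=0.0212
R2: Y=0.0003448+0.000j on G[2,0]
L1: Y=0.000-0.1868j on G[3,0]
R3: Y=0.1085+0.000j on G[1,0]
L2: Y=0.000-0.2100j on G[2,1]
L3: Y=0.000-0.01660j on G[0,2]
R4: Y=0.3717+0.000j on G[2,1]
C1: Y=0.000+0.01672j on G[1,0]
R5: Y=0.5208+0.000j on G[0,3]
R6: Y=0.008333+0.000j on G[0,2]
R7: Y=0.0002398+0.000j on G[3,0]
C2: Y=0.000+0.01239j on G[2,3]
R8: Y=0.0004878+0.000j on G[0,2]
L4: Y=0.000-0.5350j on G[2,1]
C3: Y=0.000+0.0006700j on G[3,2]
I2: z[1]−=0.0284, z[0]+=0.0284
R9: Y=0.02632+0.000j on G[3,1]
I3: z[0]−=1.71, z[2]+=1.71
solve → V1=11.34-0.9841j, V2=12.15+0.7486j, V3=0.4978+0.3932j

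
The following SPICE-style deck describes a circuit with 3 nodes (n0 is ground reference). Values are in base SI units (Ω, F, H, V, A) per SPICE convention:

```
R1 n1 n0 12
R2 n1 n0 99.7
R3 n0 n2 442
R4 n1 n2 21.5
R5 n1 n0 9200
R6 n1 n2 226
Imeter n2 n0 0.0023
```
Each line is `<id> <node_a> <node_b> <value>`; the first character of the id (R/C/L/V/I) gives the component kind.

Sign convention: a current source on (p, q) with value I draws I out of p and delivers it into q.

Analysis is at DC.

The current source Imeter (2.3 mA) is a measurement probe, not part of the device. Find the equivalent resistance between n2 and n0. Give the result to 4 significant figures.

MNA unknowns: 2 node voltages V₁..V_2
R1: Y=0.08333 on G[1,0]
R2: Y=0.01003 on G[1,0]
R3: Y=0.002262 on G[0,2]
R4: Y=0.04651 on G[1,2]
R5: Y=0.0001087 on G[1,0]
R6: Y=0.004425 on G[1,2]
Imeter: z[2]−=0.0023, z[0]+=0.0023
solve → V1=-0.02303, V2=-0.06528

R_eq = 28.38 Ω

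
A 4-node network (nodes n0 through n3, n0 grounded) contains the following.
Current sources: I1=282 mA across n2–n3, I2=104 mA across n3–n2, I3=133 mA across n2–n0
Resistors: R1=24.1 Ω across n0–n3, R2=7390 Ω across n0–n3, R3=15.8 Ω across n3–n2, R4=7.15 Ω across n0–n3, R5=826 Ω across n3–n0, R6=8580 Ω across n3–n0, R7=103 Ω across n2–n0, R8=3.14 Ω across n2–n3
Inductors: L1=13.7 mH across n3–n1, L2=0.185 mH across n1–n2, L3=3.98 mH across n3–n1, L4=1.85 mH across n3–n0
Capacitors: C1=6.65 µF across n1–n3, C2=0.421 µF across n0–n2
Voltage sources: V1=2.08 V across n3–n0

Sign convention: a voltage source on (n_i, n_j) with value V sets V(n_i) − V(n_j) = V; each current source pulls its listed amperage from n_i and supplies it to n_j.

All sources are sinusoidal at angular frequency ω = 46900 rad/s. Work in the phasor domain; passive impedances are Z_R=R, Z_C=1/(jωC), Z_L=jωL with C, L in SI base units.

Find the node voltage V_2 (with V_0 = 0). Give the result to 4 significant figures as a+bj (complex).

1.400-0.3925j V

MNA unknowns: 3 node voltages V₁..V_3 plus 1 source current (V1)
I1: z[2]−=0.282, z[3]+=0.282
R1: Y=0.04149+0.000j on G[0,3]
R2: Y=0.0001353+0.000j on G[0,3]
L1: Y=0.000-0.001556j on G[3,1]
C1: Y=0.000+0.3119j on G[1,3]
R3: Y=0.06329+0.000j on G[3,2]
I2: z[3]−=0.104, z[2]+=0.104
I3: z[2]−=0.133, z[0]+=0.133
C2: Y=0.000+0.01974j on G[0,2]
L2: Y=0.000-0.1153j on G[1,2]
R4: Y=0.1399+0.000j on G[0,3]
L3: Y=0.000-0.005357j on G[3,1]
R5: Y=0.001211+0.000j on G[3,0]
R6: Y=0.0001166+0.000j on G[3,0]
R7: Y=0.009709+0.000j on G[2,0]
R8: Y=0.3185+0.000j on G[2,3]
L4: Y=0.000-0.01153j on G[3,0]
V1: row V3−V0=2.08, i_V1 at 3,0
solve → V1=2.493+0.2384j, V2=1.400-0.3925j, V3=2.080+0.000j
aux → i_V1=-0.5346+0.0001418j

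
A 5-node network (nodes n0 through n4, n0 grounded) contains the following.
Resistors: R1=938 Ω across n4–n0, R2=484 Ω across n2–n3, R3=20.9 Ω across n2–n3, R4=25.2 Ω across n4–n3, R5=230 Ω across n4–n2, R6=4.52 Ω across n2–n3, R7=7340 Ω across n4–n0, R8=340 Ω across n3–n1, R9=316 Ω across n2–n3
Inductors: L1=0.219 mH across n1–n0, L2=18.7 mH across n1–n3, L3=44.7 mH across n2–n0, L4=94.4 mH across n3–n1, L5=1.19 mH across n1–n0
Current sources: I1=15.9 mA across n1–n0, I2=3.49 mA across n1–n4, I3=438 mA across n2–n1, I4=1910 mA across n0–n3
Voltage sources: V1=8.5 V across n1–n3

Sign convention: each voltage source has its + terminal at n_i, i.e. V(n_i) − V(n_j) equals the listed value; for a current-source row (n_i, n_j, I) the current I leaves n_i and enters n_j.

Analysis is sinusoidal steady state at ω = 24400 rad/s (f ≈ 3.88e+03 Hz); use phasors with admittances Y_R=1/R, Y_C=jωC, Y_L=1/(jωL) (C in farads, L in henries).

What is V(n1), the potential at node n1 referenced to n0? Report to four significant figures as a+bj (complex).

0.08661+8.558j V

MNA unknowns: 4 node voltages V₁..V_4 plus 1 source current (V1)
R1: Y=0.001066+0.000j on G[4,0]
L1: Y=0.000-0.1871j on G[1,0]
R2: Y=0.002066+0.000j on G[2,3]
I1: z[1]−=0.0159, z[0]+=0.0159
R3: Y=0.04785+0.000j on G[2,3]
I2: z[1]−=0.00349, z[4]+=0.00349
R4: Y=0.03968+0.000j on G[4,3]
R5: Y=0.004348+0.000j on G[4,2]
I3: z[2]−=0.438, z[1]+=0.438
R6: Y=0.2212+0.000j on G[2,3]
L2: Y=0.000-0.002192j on G[1,3]
R7: Y=0.0001362+0.000j on G[4,0]
L3: Y=0.000-0.0009169j on G[2,0]
I4: z[0]−=1.91, z[3]+=1.91
L4: Y=0.000-0.0004341j on G[3,1]
L5: Y=0.000-0.03444j on G[1,0]
R8: Y=0.002941+0.000j on G[3,1]
R9: Y=0.003165+0.000j on G[2,3]
V1: row V1−V3=8.5, i_V1 at 1,3
solve → V1=0.08661+8.558j, V2=-10.01+8.521j, V3=-8.413+8.558j, V4=-8.266+8.327j
aux → i_V1=-1.503+0.04151j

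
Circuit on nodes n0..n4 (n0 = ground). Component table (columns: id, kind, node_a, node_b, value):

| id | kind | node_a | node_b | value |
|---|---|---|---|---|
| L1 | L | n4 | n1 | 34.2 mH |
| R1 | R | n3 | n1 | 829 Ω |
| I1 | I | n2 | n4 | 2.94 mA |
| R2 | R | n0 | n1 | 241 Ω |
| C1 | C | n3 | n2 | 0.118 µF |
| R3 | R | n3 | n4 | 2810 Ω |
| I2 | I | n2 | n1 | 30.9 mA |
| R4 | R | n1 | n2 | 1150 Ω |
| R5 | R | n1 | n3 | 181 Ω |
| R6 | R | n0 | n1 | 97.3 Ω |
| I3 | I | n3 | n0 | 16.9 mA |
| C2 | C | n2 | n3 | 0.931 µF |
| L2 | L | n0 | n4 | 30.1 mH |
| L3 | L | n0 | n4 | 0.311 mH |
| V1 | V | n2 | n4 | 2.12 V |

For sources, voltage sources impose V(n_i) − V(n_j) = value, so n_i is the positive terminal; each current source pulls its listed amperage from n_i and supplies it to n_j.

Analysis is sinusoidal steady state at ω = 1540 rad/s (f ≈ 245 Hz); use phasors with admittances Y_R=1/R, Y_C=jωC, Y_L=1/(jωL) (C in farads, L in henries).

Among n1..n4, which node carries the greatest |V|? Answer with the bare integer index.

3

MNA unknowns: 4 node voltages V₁..V_4 plus 1 source current (V1)
L1: Y=0.000-0.01899j on G[4,1]
R1: Y=0.001206+0.000j on G[3,1]
I1: z[2]−=0.00294, z[4]+=0.00294
R2: Y=0.004149+0.000j on G[0,1]
C1: Y=0.000+0.0001817j on G[3,2]
R3: Y=0.0003559+0.000j on G[3,4]
I2: z[2]−=0.0309, z[1]+=0.0309
R4: Y=0.0008696+0.000j on G[1,2]
R5: Y=0.005525+0.000j on G[1,3]
R6: Y=0.01028+0.000j on G[0,1]
I3: z[3]−=0.0169, z[0]+=0.0169
C2: Y=0.000+0.001434j on G[2,3]
L2: Y=0.000-0.02157j on G[0,4]
L3: Y=0.000-2.088j on G[0,4]
V1: row V2−V4=2.12, i_V1 at 2,4
solve → V1=0.3077+0.7449j, V2=2.125-0.01012j, V3=-1.728+1.585j, V4=0.005094-0.01012j
aux → i_V1=-0.03800-0.005569j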